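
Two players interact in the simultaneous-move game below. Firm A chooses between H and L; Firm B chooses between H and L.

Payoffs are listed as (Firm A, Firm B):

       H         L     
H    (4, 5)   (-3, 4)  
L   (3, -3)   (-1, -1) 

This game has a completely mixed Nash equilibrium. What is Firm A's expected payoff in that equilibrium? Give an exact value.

First find q, the probability Firm B plays H, from Firm A's indifference between H and L: 4q − 3(1−q) = 3q − (1−q), giving q = 2/3.
Since Firm A is indifferent in equilibrium, Firm A's expected payoff equals the payoff from either row against (2/3, 1/3). Using H: 4(2/3) − 3(1/3) = 5/3.

5/3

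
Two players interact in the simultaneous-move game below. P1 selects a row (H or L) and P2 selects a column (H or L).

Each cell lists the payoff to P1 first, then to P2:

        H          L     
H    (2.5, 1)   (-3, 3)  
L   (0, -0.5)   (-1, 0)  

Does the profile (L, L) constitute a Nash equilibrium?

At (L, L), P1 earns -1; switching to H would give -3, so P1 has no profitable deviation.
P2 earns 0; switching to H would give -0.5, so P2 has no profitable deviation.
Neither player can gain by a unilateral deviation, so this profile is a Nash equilibrium.

Yes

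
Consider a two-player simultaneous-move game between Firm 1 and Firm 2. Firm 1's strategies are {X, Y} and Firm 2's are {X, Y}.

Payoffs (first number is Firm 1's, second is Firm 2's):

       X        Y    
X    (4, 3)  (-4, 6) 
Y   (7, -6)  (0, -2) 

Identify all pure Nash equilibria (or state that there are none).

(Y, Y)

(X, X): Firm 1 prefers Y (7 > 4); Firm 2 prefers Y (6 > 3) — not an equilibrium.
(X, Y): Firm 1 prefers Y (0 > -4) — not an equilibrium.
(Y, X): Firm 2 prefers Y (-2 > -6) — not an equilibrium.
(Y, Y): Firm 1 gets 0 ≥ -4 from X, and Firm 2 gets -2 ≥ -6 from X — Nash equilibrium.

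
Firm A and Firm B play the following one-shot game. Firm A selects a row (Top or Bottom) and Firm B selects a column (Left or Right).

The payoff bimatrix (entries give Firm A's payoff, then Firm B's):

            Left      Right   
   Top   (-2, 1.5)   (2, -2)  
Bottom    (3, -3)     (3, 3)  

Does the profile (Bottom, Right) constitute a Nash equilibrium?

Yes

At (Bottom, Right), Firm A earns 3; switching to Top would give 2, so Firm A has no profitable deviation.
Firm B earns 3; switching to Left would give -3, so Firm B has no profitable deviation.
Neither player can gain by a unilateral deviation, so this profile is a Nash equilibrium.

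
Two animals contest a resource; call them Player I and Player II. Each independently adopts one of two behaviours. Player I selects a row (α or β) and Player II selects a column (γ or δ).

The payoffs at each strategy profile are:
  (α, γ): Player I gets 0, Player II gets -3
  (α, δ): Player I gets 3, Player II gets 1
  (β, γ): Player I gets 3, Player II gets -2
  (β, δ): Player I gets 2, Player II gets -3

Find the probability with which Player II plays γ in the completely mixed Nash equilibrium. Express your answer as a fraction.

1/4

Let y be the probability that Player II plays γ. In a completely mixed equilibrium, Player I must be indifferent between α and β.
Player I's expected payoff from α is 3(1−y); from β it is 3y + 2(1−y).
Setting these equal: −3y + 3 = y + 2, so y = 1/4.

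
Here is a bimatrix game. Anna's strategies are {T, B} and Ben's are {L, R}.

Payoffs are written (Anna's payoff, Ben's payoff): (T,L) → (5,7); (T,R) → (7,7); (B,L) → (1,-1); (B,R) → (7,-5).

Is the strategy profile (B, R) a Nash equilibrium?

At (B, R), Anna earns 7; switching to T would give 7, so Anna has no profitable deviation.
Ben earns -5; switching to L would give -1, so Ben would deviate.
Since at least one player can profitably deviate, this is not a Nash equilibrium.

No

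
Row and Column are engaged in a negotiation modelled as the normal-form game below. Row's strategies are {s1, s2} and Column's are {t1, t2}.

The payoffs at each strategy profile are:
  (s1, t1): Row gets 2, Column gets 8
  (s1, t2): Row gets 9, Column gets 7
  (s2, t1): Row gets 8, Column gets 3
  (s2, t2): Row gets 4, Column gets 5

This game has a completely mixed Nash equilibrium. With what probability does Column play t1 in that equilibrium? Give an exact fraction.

5/11

Let q be the probability that Column plays t1. In a completely mixed equilibrium, Row must be indifferent between s1 and s2.
Row's expected payoff from s1 is 2q + 9(1−q); from s2 it is 8q + 4(1−q).
Setting these equal: −7q + 9 = 4q + 4, so q = 5/11.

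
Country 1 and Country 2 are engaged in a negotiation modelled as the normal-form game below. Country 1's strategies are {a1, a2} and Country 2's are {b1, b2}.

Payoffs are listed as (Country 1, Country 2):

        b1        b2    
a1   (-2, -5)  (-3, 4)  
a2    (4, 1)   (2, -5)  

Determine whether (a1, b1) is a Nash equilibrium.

At (a1, b1), Country 1 earns -2; switching to a2 would give 4, so Country 1 would deviate.
Country 2 earns -5; switching to b2 would give 4, so Country 2 would deviate.
Since at least one player can profitably deviate, this is not a Nash equilibrium.

No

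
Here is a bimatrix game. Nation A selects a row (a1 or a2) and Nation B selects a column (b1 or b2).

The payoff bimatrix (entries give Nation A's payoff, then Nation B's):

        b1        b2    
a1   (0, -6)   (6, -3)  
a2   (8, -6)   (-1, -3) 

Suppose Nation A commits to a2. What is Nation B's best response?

Against a2, Nation B earns -6 from b1 and -3 from b2.
So b2 is the best response.

b2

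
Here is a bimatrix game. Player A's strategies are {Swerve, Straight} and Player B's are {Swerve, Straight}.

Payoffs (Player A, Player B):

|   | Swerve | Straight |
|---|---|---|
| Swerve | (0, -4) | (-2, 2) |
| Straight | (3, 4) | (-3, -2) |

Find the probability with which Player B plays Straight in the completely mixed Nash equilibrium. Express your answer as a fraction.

Let c be the probability that Player B plays Swerve. In a completely mixed equilibrium, Player A must be indifferent between Swerve and Straight.
Player A's expected payoff from Swerve is −2(1−c); from Straight it is 3c − 3(1−c).
Setting these equal: 2c − 2 = 6c − 3, so c = 1/4.
Therefore Player B plays Straight with probability 1 − 1/4 = 3/4.

3/4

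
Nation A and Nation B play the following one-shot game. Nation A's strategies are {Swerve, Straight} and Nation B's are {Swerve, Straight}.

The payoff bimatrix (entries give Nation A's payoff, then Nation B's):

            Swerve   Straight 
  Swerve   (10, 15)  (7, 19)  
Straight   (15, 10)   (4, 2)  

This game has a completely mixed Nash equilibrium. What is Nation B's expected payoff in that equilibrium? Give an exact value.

First find p, the probability Nation A plays Swerve, from Nation B's indifference between Swerve and Straight: 15p + 10(1−p) = 19p + 2(1−p), giving p = 2/3.
Since Nation B is indifferent in equilibrium, Nation B's expected payoff equals the payoff from either column against (2/3, 1/3). Using Swerve: 15(2/3) + 10(1/3) = 40/3.

40/3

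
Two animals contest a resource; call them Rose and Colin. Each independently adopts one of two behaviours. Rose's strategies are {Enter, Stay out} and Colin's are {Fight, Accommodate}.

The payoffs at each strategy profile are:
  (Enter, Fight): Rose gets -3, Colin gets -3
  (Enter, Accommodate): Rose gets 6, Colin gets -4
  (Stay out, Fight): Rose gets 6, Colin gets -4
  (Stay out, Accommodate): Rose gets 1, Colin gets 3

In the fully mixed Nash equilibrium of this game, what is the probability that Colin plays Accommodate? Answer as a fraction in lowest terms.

Let c be the probability that Colin plays Fight. In a completely mixed equilibrium, Rose must be indifferent between Enter and Stay out.
Rose's expected payoff from Enter is −3c + 6(1−c); from Stay out it is 6c + (1−c).
Setting these equal: −9c + 6 = 5c + 1, so c = 5/14.
Therefore Colin plays Accommodate with probability 1 − 5/14 = 9/14.

9/14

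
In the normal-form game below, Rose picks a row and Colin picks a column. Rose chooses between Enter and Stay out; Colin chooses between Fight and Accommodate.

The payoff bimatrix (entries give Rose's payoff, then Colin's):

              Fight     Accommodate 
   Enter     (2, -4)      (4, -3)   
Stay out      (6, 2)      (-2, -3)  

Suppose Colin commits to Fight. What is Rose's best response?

Against Fight, Rose earns 2 from Enter and 6 from Stay out.
So Stay out is the best response.

Stay out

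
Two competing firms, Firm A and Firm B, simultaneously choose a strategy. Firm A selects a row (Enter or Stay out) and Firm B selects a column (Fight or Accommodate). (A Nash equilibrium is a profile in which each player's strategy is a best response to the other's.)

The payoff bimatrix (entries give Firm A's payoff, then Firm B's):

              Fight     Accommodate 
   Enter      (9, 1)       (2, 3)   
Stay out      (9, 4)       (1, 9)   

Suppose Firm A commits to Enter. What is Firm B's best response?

Accommodate

Against Enter, Firm B earns 1 from Fight and 3 from Accommodate.
So Accommodate is the best response.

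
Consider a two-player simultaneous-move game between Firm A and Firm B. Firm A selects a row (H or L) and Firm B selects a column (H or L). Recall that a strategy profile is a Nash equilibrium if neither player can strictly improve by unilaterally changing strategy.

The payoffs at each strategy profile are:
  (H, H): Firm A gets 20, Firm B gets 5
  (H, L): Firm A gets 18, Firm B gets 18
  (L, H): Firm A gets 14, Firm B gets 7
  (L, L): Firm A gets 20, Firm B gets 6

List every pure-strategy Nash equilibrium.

(H, H): Firm B prefers L (18 > 5) — not an equilibrium.
(H, L): Firm A prefers L (20 > 18) — not an equilibrium.
(L, H): Firm A prefers H (20 > 14) — not an equilibrium.
(L, L): Firm B prefers H (7 > 6) — not an equilibrium.

none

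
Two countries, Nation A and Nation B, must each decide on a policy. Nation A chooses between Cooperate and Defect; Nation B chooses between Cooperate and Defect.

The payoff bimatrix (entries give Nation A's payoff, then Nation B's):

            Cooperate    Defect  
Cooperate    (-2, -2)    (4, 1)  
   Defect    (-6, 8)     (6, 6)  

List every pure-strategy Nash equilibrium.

(Cooperate, Cooperate): Nation B prefers Defect (1 > -2) — not an equilibrium.
(Cooperate, Defect): Nation A prefers Defect (6 > 4) — not an equilibrium.
(Defect, Cooperate): Nation A prefers Cooperate (-2 > -6) — not an equilibrium.
(Defect, Defect): Nation B prefers Cooperate (8 > 6) — not an equilibrium.

none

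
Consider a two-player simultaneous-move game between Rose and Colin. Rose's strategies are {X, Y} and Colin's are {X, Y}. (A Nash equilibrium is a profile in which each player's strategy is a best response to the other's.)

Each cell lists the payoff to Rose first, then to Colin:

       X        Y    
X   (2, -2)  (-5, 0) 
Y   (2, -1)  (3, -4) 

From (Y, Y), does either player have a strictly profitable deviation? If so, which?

Rose at (Y, Y) earns 3; deviating to X yields -5 — not better.
Colin earns -4; deviating to X yields -1 — a strict improvement.
Only Colin has a strictly profitable deviation.

Colin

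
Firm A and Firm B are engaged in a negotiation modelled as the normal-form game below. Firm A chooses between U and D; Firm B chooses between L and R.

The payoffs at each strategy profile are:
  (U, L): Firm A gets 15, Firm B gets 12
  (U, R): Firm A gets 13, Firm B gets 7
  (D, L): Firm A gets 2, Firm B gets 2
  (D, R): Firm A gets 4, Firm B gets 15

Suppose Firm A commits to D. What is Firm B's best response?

Against D, Firm B earns 2 from L and 15 from R.
So R is the best response.

R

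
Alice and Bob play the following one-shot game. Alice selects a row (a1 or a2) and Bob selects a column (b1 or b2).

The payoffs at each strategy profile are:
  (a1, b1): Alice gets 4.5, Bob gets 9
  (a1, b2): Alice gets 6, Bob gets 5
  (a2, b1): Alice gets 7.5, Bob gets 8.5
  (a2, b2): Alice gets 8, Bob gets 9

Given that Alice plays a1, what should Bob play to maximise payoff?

b1

Against a1, Bob earns 9 from b1 and 5 from b2.
So b1 is the best response.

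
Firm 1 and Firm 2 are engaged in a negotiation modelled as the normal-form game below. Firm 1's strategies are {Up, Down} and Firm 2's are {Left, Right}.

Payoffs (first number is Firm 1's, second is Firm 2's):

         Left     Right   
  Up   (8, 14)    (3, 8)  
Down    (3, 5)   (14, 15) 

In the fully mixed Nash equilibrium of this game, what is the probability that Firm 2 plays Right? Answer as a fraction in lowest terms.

5/16

Let c be the probability that Firm 2 plays Left. In a completely mixed equilibrium, Firm 1 must be indifferent between Up and Down.
Firm 1's expected payoff from Up is 8c + 3(1−c); from Down it is 3c + 14(1−c).
Setting these equal: 5c + 3 = −11c + 14, so c = 11/16.
Therefore Firm 2 plays Right with probability 1 − 11/16 = 5/16.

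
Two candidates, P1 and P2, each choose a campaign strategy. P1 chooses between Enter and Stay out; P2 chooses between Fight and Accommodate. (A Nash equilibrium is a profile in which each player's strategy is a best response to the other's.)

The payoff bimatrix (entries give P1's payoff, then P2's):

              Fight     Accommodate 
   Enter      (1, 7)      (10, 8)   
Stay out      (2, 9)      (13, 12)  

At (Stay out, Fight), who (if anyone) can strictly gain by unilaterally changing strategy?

P2

P1 at (Stay out, Fight) earns 2; deviating to Enter yields 1 — not better.
P2 earns 9; deviating to Accommodate yields 12 — a strict improvement.
Only P2 has a strictly profitable deviation.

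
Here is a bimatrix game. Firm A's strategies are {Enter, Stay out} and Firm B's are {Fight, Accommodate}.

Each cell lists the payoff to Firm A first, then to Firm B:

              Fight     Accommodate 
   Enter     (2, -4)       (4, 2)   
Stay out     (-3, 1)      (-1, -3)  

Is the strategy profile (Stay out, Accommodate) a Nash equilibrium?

No

At (Stay out, Accommodate), Firm A earns -1; switching to Enter would give 4, so Firm A would deviate.
Firm B earns -3; switching to Fight would give 1, so Firm B would deviate.
Since at least one player can profitably deviate, this is not a Nash equilibrium.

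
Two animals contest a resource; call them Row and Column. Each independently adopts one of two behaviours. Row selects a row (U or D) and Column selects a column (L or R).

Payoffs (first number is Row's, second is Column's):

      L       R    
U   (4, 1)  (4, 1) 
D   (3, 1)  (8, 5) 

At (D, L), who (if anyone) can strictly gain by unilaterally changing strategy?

Row at (D, L) earns 3; deviating to U yields 4 — a strict improvement.
Column earns 1; deviating to R yields 5 — a strict improvement.
Both Row and Column have strictly profitable deviations.

Both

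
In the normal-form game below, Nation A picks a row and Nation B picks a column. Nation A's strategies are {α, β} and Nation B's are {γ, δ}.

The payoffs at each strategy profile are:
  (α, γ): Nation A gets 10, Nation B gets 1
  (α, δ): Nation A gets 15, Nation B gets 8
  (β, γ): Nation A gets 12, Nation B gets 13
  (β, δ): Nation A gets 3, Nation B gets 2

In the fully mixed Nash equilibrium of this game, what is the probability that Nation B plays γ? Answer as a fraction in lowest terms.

Let y be the probability that Nation B plays γ. In a completely mixed equilibrium, Nation A must be indifferent between α and β.
Nation A's expected payoff from α is 10y + 15(1−y); from β it is 12y + 3(1−y).
Setting these equal: −5y + 15 = 9y + 3, so y = 6/7.

6/7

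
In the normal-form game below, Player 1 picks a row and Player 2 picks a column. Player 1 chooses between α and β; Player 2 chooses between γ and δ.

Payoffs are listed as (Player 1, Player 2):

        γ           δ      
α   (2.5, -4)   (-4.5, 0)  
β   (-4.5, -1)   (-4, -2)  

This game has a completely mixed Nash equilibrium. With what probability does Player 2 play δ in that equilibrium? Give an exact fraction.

14/15

Let q be the probability that Player 2 plays γ. In a completely mixed equilibrium, Player 1 must be indifferent between α and β.
Player 1's expected payoff from α is 2.5q − 4.5(1−q); from β it is −4.5q − 4(1−q).
Setting these equal: 7q − 4.5 = −0.5q − 4, so q = 1/15.
Therefore Player 2 plays δ with probability 1 − 1/15 = 14/15.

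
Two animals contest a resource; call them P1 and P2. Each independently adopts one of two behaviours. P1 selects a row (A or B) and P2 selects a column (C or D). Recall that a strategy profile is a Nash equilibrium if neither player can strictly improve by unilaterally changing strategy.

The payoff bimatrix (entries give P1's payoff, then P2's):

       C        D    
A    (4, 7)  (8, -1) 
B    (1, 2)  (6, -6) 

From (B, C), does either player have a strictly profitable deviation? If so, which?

P1 at (B, C) earns 1; deviating to A yields 4 — a strict improvement.
P2 earns 2; deviating to D yields -6 — not better.
Only P1 has a strictly profitable deviation.

P1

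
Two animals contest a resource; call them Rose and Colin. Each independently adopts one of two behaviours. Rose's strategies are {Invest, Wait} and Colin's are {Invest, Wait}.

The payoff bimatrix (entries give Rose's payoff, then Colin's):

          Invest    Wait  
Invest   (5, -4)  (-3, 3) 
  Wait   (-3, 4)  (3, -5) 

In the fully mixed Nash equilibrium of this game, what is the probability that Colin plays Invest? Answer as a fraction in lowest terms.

Let y be the probability that Colin plays Invest. In a completely mixed equilibrium, Rose must be indifferent between Invest and Wait.
Rose's expected payoff from Invest is 5y − 3(1−y); from Wait it is −3y + 3(1−y).
Setting these equal: 8y − 3 = −6y + 3, so y = 3/7.

3/7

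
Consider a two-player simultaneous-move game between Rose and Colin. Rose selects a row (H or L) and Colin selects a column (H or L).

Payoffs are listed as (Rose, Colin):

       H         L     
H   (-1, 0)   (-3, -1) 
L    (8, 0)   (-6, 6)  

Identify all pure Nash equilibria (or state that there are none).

(H, H): Rose prefers L (8 > -1) — not an equilibrium.
(H, L): Colin prefers H (0 > -1) — not an equilibrium.
(L, H): Colin prefers L (6 > 0) — not an equilibrium.
(L, L): Rose prefers H (-3 > -6) — not an equilibrium.

none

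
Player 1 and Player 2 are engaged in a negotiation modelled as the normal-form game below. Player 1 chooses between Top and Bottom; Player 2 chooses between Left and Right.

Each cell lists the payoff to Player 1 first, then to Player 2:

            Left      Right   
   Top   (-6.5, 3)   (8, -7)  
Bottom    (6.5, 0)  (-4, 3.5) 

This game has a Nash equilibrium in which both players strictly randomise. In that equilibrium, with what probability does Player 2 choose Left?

Let q be the probability that Player 2 plays Left. In a completely mixed equilibrium, Player 1 must be indifferent between Top and Bottom.
Player 1's expected payoff from Top is −6.5q + 8(1−q); from Bottom it is 6.5q − 4(1−q).
Setting these equal: −14.5q + 8 = 10.5q − 4, so q = 12/25.

12/25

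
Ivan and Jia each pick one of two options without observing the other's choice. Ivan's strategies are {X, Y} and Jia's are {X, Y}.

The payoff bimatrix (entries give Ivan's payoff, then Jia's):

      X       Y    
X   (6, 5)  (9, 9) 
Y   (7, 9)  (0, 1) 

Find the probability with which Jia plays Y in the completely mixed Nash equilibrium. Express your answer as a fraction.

1/10

Let c be the probability that Jia plays X. In a completely mixed equilibrium, Ivan must be indifferent between X and Y.
Ivan's expected payoff from X is 6c + 9(1−c); from Y it is 7c.
Setting these equal: −3c + 9 = 7c, so c = 9/10.
Therefore Jia plays Y with probability 1 − 9/10 = 1/10.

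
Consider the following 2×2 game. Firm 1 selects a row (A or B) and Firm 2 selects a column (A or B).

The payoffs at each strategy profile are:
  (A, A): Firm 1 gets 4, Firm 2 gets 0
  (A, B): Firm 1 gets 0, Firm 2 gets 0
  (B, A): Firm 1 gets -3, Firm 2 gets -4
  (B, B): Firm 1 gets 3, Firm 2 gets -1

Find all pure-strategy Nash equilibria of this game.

(A, A): Firm 1 gets 4 ≥ -3 from B, and Firm 2 gets 0 ≥ 0 from B — Nash equilibrium.
(A, B): Firm 1 prefers B (3 > 0) — not an equilibrium.
(B, A): Firm 1 prefers A (4 > -3); Firm 2 prefers B (-1 > -4) — not an equilibrium.
(B, B): Firm 1 gets 3 ≥ 0 from A, and Firm 2 gets -1 ≥ -4 from A — Nash equilibrium.

(A, A) and (B, B)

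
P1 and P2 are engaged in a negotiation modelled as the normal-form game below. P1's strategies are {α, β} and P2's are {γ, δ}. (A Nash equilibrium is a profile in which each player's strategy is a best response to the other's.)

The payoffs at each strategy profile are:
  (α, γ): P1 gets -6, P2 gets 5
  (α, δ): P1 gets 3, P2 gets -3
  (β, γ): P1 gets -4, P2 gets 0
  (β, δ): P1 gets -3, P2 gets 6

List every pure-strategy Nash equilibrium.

none

(α, γ): P1 prefers β (-4 > -6) — not an equilibrium.
(α, δ): P2 prefers γ (5 > -3) — not an equilibrium.
(β, γ): P2 prefers δ (6 > 0) — not an equilibrium.
(β, δ): P1 prefers α (3 > -3) — not an equilibrium.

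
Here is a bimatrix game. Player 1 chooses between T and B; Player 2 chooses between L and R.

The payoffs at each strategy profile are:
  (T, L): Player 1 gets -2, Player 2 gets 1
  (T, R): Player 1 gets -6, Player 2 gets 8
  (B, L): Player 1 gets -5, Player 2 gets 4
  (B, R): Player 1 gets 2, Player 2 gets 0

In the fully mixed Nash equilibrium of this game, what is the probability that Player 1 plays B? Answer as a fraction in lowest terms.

Let x be the probability that Player 1 plays T. In a completely mixed equilibrium, Player 2 must be indifferent between L and R.
Player 2's expected payoff from L is x + 4(1−x); from R it is 8x.
Setting these equal: −3x + 4 = 8x, so x = 4/11.
Therefore Player 1 plays B with probability 1 − 4/11 = 7/11.

7/11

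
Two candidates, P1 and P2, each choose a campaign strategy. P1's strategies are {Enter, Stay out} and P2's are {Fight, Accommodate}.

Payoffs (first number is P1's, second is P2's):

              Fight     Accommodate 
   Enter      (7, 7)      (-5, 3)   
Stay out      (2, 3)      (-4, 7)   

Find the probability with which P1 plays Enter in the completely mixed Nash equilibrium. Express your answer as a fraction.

1/2

Let x be the probability that P1 plays Enter. In a completely mixed equilibrium, P2 must be indifferent between Fight and Accommodate.
P2's expected payoff from Fight is 7x + 3(1−x); from Accommodate it is 3x + 7(1−x).
Setting these equal: 4x + 3 = −4x + 7, so x = 1/2.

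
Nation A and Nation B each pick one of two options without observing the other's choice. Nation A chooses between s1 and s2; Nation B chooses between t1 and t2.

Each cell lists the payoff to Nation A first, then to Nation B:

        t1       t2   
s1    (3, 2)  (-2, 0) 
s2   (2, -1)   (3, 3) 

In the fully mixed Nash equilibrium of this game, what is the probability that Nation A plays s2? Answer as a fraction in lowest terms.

Let p be the probability that Nation A plays s1. In a completely mixed equilibrium, Nation B must be indifferent between t1 and t2.
Nation B's expected payoff from t1 is 2p − (1−p); from t2 it is 3(1−p).
Setting these equal: 3p − 1 = −3p + 3, so p = 2/3.
Therefore Nation A plays s2 with probability 1 − 2/3 = 1/3.

1/3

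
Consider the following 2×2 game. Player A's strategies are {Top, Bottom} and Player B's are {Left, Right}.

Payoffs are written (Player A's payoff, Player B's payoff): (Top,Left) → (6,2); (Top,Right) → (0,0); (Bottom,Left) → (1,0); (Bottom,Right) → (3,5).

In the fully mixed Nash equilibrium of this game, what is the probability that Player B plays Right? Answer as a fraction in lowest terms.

Let y be the probability that Player B plays Left. In a completely mixed equilibrium, Player A must be indifferent between Top and Bottom.
Player A's expected payoff from Top is 6y; from Bottom it is y + 3(1−y).
Setting these equal: 6y = −2y + 3, so y = 3/8.
Therefore Player B plays Right with probability 1 − 3/8 = 5/8.

5/8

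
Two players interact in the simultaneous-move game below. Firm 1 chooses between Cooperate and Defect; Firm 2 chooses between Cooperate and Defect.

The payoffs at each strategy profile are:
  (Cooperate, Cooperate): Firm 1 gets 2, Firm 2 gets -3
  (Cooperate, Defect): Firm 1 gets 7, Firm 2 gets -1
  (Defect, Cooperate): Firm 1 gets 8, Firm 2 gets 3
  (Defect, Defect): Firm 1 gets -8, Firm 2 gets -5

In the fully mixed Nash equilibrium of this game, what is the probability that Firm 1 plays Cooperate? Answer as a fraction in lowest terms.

4/5

Let x be the probability that Firm 1 plays Cooperate. In a completely mixed equilibrium, Firm 2 must be indifferent between Cooperate and Defect.
Firm 2's expected payoff from Cooperate is −3x + 3(1−x); from Defect it is −x − 5(1−x).
Setting these equal: −6x + 3 = 4x − 5, so x = 4/5.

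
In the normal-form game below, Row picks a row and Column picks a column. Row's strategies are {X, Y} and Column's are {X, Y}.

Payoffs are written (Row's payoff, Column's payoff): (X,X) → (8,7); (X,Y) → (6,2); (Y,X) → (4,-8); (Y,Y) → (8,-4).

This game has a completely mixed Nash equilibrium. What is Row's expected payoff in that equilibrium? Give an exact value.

20/3

First find y, the probability Column plays X, from Row's indifference between X and Y: 8y + 6(1−y) = 4y + 8(1−y), giving y = 1/3.
Since Row is indifferent in equilibrium, Row's expected payoff equals the payoff from either row against (1/3, 2/3). Using X: 8(1/3) + 6(2/3) = 20/3.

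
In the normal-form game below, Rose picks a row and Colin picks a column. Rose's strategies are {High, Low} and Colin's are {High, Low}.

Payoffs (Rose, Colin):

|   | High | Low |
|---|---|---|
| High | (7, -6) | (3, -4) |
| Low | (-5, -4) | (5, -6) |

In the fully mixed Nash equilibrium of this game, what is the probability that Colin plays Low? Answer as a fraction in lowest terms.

Let c be the probability that Colin plays High. In a completely mixed equilibrium, Rose must be indifferent between High and Low.
Rose's expected payoff from High is 7c + 3(1−c); from Low it is −5c + 5(1−c).
Setting these equal: 4c + 3 = −10c + 5, so c = 1/7.
Therefore Colin plays Low with probability 1 − 1/7 = 6/7.

6/7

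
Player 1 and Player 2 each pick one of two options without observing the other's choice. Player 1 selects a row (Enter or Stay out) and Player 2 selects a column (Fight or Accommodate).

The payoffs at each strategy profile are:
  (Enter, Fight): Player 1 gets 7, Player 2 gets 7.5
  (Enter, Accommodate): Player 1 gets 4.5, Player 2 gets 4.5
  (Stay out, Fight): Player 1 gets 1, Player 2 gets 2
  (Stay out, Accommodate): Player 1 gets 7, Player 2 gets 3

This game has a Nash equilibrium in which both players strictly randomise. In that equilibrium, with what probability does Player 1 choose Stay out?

3/4

Let p be the probability that Player 1 plays Enter. In a completely mixed equilibrium, Player 2 must be indifferent between Fight and Accommodate.
Player 2's expected payoff from Fight is 7.5p + 2(1−p); from Accommodate it is 4.5p + 3(1−p).
Setting these equal: 5.5p + 2 = 1.5p + 3, so p = 1/4.
Therefore Player 1 plays Stay out with probability 1 − 1/4 = 3/4.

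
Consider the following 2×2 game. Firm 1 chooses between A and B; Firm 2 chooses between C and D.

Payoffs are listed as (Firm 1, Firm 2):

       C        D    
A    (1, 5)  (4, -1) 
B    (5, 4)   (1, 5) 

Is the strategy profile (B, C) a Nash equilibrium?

At (B, C), Firm 1 earns 5; switching to A would give 1, so Firm 1 has no profitable deviation.
Firm 2 earns 4; switching to D would give 5, so Firm 2 would deviate.
Since at least one player can profitably deviate, this is not a Nash equilibrium.

No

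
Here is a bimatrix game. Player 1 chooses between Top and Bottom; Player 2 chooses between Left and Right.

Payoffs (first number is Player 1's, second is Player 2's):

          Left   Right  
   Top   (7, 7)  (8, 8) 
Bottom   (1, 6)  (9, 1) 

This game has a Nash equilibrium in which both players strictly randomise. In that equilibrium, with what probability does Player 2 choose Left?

1/7

Let c be the probability that Player 2 plays Left. In a completely mixed equilibrium, Player 1 must be indifferent between Top and Bottom.
Player 1's expected payoff from Top is 7c + 8(1−c); from Bottom it is c + 9(1−c).
Setting these equal: −c + 8 = −8c + 9, so c = 1/7.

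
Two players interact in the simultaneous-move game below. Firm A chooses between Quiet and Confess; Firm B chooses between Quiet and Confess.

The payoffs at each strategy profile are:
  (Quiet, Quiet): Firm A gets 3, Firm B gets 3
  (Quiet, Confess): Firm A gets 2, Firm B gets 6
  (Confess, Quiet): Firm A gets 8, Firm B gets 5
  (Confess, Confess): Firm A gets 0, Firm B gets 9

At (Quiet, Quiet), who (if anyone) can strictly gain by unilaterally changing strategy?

Firm A at (Quiet, Quiet) earns 3; deviating to Confess yields 8 — a strict improvement.
Firm B earns 3; deviating to Confess yields 6 — a strict improvement.
Both Firm A and Firm B have strictly profitable deviations.

Both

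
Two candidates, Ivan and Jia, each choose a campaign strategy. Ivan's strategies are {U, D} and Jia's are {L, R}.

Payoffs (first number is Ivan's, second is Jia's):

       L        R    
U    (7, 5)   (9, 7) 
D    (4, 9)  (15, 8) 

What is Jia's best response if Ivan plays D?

L

Against D, Jia earns 9 from L and 8 from R.
So L is the best response.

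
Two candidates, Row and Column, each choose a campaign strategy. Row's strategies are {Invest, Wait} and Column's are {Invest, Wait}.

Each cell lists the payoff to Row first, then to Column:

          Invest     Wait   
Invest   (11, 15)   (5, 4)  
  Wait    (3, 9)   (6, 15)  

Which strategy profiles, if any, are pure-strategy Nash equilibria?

(Invest, Invest): Row gets 11 ≥ 3 from Wait, and Column gets 15 ≥ 4 from Wait — Nash equilibrium.
(Invest, Wait): Row prefers Wait (6 > 5); Column prefers Invest (15 > 4) — not an equilibrium.
(Wait, Invest): Row prefers Invest (11 > 3); Column prefers Wait (15 > 9) — not an equilibrium.
(Wait, Wait): Row gets 6 ≥ 5 from Invest, and Column gets 15 ≥ 9 from Invest — Nash equilibrium.

(Invest, Invest) and (Wait, Wait)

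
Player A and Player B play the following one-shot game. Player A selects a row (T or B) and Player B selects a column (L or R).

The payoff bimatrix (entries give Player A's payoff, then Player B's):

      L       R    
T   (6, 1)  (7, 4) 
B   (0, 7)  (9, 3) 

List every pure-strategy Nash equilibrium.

none

(T, L): Player B prefers R (4 > 1) — not an equilibrium.
(T, R): Player A prefers B (9 > 7) — not an equilibrium.
(B, L): Player A prefers T (6 > 0) — not an equilibrium.
(B, R): Player B prefers L (7 > 3) — not an equilibrium.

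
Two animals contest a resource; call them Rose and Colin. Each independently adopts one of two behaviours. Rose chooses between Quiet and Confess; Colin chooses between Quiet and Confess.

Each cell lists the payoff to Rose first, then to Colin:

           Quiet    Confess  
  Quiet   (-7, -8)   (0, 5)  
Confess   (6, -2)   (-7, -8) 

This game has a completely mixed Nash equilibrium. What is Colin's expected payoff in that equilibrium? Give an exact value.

First find p, the probability Rose plays Quiet, from Colin's indifference between Quiet and Confess: −8p − 2(1−p) = 5p − 8(1−p), giving p = 6/19.
Since Colin is indifferent in equilibrium, Colin's expected payoff equals the payoff from either column against (6/19, 13/19). Using Quiet: −8(6/19) − 2(13/19) = -74/19.

-74/19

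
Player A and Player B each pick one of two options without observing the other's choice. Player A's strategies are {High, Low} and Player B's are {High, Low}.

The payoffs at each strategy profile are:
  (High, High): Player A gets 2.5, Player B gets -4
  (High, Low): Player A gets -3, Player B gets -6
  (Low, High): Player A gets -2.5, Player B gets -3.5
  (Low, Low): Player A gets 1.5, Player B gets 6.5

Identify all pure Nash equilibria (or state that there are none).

(High, High) and (Low, Low)

(High, High): Player A gets 2.5 ≥ -2.5 from Low, and Player B gets -4 ≥ -6 from Low — Nash equilibrium.
(High, Low): Player A prefers Low (1.5 > -3); Player B prefers High (-4 > -6) — not an equilibrium.
(Low, High): Player A prefers High (2.5 > -2.5); Player B prefers Low (6.5 > -3.5) — not an equilibrium.
(Low, Low): Player A gets 1.5 ≥ -3 from High, and Player B gets 6.5 ≥ -3.5 from High — Nash equilibrium.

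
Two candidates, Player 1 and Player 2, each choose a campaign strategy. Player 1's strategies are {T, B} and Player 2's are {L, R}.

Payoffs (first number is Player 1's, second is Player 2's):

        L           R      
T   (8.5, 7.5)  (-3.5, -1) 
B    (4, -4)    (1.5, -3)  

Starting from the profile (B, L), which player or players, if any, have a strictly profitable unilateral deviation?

Player 1 at (B, L) earns 4; deviating to T yields 8.5 — a strict improvement.
Player 2 earns -4; deviating to R yields -3 — a strict improvement.
Both Player 1 and Player 2 have strictly profitable deviations.

Both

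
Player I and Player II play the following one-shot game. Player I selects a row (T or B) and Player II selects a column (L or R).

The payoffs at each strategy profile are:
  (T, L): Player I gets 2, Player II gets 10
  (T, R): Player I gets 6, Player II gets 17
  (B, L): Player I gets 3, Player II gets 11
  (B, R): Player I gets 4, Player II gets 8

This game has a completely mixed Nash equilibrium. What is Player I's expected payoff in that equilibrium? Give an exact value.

10/3

First find q, the probability Player II plays L, from Player I's indifference between T and B: 2q + 6(1−q) = 3q + 4(1−q), giving q = 2/3.
Since Player I is indifferent in equilibrium, Player I's expected payoff equals the payoff from either row against (2/3, 1/3). Using T: 2(2/3) + 6(1/3) = 10/3.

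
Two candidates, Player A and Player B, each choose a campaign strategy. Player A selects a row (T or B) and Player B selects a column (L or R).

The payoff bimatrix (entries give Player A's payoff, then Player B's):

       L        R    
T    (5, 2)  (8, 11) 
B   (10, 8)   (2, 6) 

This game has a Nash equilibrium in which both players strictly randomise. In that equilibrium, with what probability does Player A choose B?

9/11

Let x be the probability that Player A plays T. In a completely mixed equilibrium, Player B must be indifferent between L and R.
Player B's expected payoff from L is 2x + 8(1−x); from R it is 11x + 6(1−x).
Setting these equal: −6x + 8 = 5x + 6, so x = 2/11.
Therefore Player A plays B with probability 1 − 2/11 = 9/11.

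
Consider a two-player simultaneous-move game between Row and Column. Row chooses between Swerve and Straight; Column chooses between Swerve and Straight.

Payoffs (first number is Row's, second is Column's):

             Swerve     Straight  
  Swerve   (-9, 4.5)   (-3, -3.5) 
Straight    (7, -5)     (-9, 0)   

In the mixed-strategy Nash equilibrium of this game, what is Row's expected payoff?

-51/11

First find y, the probability Column plays Swerve, from Row's indifference between Swerve and Straight: −9y − 3(1−y) = 7y − 9(1−y), giving y = 3/11.
Since Row is indifferent in equilibrium, Row's expected payoff equals the payoff from either row against (3/11, 8/11). Using Swerve: −9(3/11) − 3(8/11) = -51/11.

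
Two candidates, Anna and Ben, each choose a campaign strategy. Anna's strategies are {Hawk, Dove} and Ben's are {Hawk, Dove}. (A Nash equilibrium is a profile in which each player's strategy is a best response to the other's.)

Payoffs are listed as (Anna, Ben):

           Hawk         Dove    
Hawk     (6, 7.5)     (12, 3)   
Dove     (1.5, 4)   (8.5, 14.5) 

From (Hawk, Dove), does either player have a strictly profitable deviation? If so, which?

Anna at (Hawk, Dove) earns 12; deviating to Dove yields 8.5 — not better.
Ben earns 3; deviating to Hawk yields 7.5 — a strict improvement.
Only Ben has a strictly profitable deviation.

Ben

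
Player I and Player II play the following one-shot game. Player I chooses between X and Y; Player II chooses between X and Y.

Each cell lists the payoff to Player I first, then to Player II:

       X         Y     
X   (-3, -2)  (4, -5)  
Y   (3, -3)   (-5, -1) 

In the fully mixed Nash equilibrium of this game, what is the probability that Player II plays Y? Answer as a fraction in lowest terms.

2/5

Let y be the probability that Player II plays X. In a completely mixed equilibrium, Player I must be indifferent between X and Y.
Player I's expected payoff from X is −3y + 4(1−y); from Y it is 3y − 5(1−y).
Setting these equal: −7y + 4 = 8y − 5, so y = 3/5.
Therefore Player II plays Y with probability 1 − 3/5 = 2/5.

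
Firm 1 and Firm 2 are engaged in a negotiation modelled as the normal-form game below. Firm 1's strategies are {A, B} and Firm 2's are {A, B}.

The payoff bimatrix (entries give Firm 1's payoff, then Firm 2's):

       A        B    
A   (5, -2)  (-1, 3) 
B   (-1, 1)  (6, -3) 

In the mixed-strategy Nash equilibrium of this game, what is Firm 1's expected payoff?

First find y, the probability Firm 2 plays A, from Firm 1's indifference between A and B: 5y − (1−y) = −y + 6(1−y), giving y = 7/13.
Since Firm 1 is indifferent in equilibrium, Firm 1's expected payoff equals the payoff from either row against (7/13, 6/13). Using A: 5(7/13) − (6/13) = 29/13.

29/13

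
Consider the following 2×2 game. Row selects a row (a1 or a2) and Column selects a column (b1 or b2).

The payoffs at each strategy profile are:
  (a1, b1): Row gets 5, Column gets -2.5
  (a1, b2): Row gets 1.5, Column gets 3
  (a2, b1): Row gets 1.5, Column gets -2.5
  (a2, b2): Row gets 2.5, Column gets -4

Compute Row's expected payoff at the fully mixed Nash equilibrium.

First find y, the probability Column plays b1, from Row's indifference between a1 and a2: 5y + 1.5(1−y) = 1.5y + 2.5(1−y), giving y = 2/9.
Since Row is indifferent in equilibrium, Row's expected payoff equals the payoff from either row against (2/9, 7/9). Using a1: 5(2/9) + 1.5(7/9) = 41/18.

41/18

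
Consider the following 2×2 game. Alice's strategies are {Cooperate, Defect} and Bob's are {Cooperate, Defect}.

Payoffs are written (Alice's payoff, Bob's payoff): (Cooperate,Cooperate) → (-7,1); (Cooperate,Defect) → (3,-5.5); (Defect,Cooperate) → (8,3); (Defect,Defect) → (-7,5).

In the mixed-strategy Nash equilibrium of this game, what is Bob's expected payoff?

43/17

First find p, the probability Alice plays Cooperate, from Bob's indifference between Cooperate and Defect: p + 3(1−p) = −5.5p + 5(1−p), giving p = 4/17.
Since Bob is indifferent in equilibrium, Bob's expected payoff equals the payoff from either column against (4/17, 13/17). Using Cooperate: (4/17) + 3(13/17) = 43/17.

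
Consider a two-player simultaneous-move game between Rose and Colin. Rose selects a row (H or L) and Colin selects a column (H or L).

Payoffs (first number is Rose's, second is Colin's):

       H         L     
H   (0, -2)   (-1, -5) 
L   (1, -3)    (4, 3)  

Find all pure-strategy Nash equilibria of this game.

(L, L)

(H, H): Rose prefers L (1 > 0) — not an equilibrium.
(H, L): Rose prefers L (4 > -1); Colin prefers H (-2 > -5) — not an equilibrium.
(L, H): Colin prefers L (3 > -3) — not an equilibrium.
(L, L): Rose gets 4 ≥ -1 from H, and Colin gets 3 ≥ -3 from H — Nash equilibrium.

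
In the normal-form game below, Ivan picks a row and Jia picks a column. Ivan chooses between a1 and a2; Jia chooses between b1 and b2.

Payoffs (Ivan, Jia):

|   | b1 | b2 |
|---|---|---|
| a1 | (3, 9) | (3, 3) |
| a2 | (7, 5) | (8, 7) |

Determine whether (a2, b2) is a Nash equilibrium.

Yes

At (a2, b2), Ivan earns 8; switching to a1 would give 3, so Ivan has no profitable deviation.
Jia earns 7; switching to b1 would give 5, so Jia has no profitable deviation.
Neither player can gain by a unilateral deviation, so this profile is a Nash equilibrium.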